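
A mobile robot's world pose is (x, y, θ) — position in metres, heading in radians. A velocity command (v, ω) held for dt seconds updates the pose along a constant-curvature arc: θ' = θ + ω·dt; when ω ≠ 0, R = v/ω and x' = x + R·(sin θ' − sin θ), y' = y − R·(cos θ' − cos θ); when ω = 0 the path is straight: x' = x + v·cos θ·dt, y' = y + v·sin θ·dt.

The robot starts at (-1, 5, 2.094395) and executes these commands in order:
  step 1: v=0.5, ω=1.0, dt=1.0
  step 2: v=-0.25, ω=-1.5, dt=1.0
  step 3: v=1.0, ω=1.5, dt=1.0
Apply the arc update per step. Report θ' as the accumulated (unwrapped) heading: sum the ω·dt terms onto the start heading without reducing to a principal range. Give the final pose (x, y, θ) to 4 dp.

(-1.8857, 5.7371, 3.0944)

step 1: θ'=3.0944 (R=0.5000) → pose (-1.4094, 5.2494, 3.0944)
step 2: θ'=1.5944 (R=0.1667) → pose (-1.2507, 5.0869, 1.5944)
step 3: θ'=3.0944 (R=0.6667) → pose (-1.8857, 5.7371, 3.0944)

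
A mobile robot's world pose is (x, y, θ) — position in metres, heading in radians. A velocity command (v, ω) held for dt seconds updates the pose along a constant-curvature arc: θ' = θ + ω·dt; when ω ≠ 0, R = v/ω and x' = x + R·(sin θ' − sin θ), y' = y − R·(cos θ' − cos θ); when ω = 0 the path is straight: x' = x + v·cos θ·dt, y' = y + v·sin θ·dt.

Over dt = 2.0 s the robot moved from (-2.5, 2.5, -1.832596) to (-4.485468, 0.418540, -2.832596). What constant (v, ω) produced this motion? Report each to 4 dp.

Δθ = -2.832596 − -1.832596 = -1.000000
ω = Δθ/dt = -1.000000/2.0 = -0.5000
R = −Δy/(cos θ' − cos θ) = -3.0000
v = R·ω = -3.0000·-0.5000 = 1.5000

v = 1.5000, ω = -0.5000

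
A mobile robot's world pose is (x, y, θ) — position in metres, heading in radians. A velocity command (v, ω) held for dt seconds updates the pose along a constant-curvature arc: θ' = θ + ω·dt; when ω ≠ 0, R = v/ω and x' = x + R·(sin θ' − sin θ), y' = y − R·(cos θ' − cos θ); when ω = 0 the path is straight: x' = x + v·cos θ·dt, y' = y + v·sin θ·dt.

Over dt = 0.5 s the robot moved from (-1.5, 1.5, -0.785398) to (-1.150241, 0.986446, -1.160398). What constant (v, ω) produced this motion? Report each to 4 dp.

Δθ = -1.160398 − -0.785398 = -0.375000
ω = Δθ/dt = -0.375000/0.5 = -0.7500
R = −Δy/(cos θ' − cos θ) = -1.6667
v = R·ω = -1.6667·-0.7500 = 1.2500

v = 1.2500, ω = -0.7500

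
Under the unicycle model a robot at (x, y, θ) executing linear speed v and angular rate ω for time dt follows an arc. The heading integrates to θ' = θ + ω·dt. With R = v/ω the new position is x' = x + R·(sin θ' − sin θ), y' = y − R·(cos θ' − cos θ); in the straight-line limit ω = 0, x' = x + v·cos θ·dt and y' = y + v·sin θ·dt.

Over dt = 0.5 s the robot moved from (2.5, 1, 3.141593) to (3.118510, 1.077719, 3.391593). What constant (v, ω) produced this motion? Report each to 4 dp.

Δθ = 3.391593 − 3.141593 = 0.250000
ω = Δθ/dt = 0.250000/0.5 = 0.5000
R = Δx/(sin θ' − sin θ) = -2.5000
v = R·ω = -2.5000·0.5000 = -1.2500

v = -1.2500, ω = 0.5000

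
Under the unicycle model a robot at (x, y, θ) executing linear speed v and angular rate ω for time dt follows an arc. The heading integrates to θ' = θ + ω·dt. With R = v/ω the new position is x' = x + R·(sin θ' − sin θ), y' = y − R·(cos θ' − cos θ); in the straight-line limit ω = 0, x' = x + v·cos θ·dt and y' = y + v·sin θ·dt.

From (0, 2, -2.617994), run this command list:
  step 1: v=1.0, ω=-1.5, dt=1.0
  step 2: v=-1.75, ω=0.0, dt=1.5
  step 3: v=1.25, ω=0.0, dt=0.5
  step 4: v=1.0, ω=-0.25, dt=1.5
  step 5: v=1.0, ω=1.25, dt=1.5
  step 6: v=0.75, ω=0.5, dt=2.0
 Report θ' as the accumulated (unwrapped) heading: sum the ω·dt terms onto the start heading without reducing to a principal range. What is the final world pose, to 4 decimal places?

(-2.2850, 1.2070, -1.6180)

step 1: θ'=-4.1180 (R=-0.6667) → pose (-0.8857, 2.2040, -4.1180)
step 2: θ'=-4.1180 (straight) → pose (0.5844, 0.0292, -4.1180)
step 3: θ'=-4.1180 (straight) → pose (0.2344, 0.5470, -4.1180)
step 4: θ'=-4.4930 (R=-4.0000) → pose (-0.3558, 1.9165, -4.4930)
step 5: θ'=-2.6180 (R=0.8000) → pose (-1.5366, 2.4352, -2.6180)
step 6: θ'=-1.6180 (R=1.5000) → pose (-2.2850, 1.2070, -1.6180)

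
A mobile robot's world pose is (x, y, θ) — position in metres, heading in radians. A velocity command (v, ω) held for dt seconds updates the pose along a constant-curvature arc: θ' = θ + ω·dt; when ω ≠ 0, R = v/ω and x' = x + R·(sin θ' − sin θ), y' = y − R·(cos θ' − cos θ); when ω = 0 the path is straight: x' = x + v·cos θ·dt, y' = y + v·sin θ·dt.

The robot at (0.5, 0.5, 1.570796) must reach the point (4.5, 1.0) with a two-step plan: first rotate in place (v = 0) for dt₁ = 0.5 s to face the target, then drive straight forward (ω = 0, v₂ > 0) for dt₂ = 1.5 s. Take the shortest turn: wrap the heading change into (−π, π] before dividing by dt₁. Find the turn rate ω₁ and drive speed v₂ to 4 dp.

ω₁ = -2.8929, v₂ = 2.6874

heading to target = atan2(1−0.5, 4.5−0.5) = 0.1244
Δθ = wrap(0.1244 − 1.5708) = -1.4464; ω₁ = Δθ/dt₁ = -2.8929
distance = √((4.5−0.5)² + (1−0.5)²) = 4.0311; v₂ = distance/dt₂ = 2.6874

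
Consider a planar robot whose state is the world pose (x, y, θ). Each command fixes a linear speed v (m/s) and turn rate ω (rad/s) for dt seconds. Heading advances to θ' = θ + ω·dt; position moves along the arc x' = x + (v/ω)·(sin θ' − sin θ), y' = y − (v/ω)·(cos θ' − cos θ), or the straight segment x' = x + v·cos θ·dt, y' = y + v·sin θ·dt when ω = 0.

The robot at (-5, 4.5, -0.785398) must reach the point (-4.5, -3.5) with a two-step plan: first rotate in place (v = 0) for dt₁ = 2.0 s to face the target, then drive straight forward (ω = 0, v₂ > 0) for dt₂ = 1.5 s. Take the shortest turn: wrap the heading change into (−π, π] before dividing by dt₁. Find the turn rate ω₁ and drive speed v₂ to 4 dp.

ω₁ = -0.3615, v₂ = 5.3437

heading to target = atan2(-3.5−4.5, -4.5−-5) = -1.5084
Δθ = wrap(-1.5084 − -0.7854) = -0.7230; ω₁ = Δθ/dt₁ = -0.3615
distance = √((-4.5−-5)² + (-3.5−4.5)²) = 8.0156; v₂ = distance/dt₂ = 5.3437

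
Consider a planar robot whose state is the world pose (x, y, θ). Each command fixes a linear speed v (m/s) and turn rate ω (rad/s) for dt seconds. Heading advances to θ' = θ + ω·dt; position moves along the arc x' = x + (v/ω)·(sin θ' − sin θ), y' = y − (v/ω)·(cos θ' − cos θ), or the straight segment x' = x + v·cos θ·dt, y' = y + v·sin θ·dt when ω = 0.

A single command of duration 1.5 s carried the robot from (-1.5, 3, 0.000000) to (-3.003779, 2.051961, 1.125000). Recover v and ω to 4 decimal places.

v = -1.2500, ω = 0.7500

Δθ = 1.125000 − 0.000000 = 1.125000
ω = Δθ/dt = 1.125000/1.5 = 0.7500
R = Δx/(sin θ' − sin θ) = -1.6667
v = R·ω = -1.6667·0.7500 = -1.2500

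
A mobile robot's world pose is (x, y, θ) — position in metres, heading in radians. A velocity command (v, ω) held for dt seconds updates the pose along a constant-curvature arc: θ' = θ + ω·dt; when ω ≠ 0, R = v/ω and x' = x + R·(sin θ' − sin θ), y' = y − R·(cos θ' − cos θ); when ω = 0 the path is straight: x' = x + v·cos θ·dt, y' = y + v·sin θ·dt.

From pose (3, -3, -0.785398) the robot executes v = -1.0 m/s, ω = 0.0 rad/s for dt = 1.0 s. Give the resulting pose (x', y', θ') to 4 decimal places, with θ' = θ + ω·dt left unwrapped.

θ' = -0.7854 + 0.0·1.0 = -0.7854
ω = 0 → straight: x' = 3 + -1.0·cos(-0.7854)·1.0 = 2.2929
y' = -3 + -1.0·sin(-0.7854)·1.0 = -2.2929

(2.2929, -2.2929, -0.7854)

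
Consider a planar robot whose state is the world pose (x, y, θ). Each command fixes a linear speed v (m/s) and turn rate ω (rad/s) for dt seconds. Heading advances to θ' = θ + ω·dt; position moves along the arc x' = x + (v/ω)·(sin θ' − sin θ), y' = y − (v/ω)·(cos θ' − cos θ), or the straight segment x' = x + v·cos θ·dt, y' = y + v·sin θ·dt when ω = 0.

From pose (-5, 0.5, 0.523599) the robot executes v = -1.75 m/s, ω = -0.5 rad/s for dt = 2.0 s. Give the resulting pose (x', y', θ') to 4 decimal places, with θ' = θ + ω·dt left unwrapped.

θ' = 0.5236 + -0.5·2.0 = -0.4764
R = v/ω = -1.75/-0.5 = 3.5000
x' = -5 + 3.5000·(sin -0.4764 − sin 0.5236) = -8.3550
y' = 0.5 − 3.5000·(cos -0.4764 − cos 0.5236) = 0.4208

(-8.3550, 0.4208, -0.4764)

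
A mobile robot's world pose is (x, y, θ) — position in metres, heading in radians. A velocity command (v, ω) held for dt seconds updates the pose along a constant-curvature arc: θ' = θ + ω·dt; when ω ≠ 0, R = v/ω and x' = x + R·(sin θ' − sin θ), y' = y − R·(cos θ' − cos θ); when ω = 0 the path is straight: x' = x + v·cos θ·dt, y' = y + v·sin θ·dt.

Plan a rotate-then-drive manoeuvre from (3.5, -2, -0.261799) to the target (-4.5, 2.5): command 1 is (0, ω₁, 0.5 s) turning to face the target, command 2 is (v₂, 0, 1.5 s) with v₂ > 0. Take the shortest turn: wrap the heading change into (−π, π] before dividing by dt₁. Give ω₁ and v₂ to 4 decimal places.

ω₁ = 5.7820, v₂ = 6.1192

heading to target = atan2(2.5−-2, -4.5−3.5) = 2.6292
Δθ = wrap(2.6292 − -0.2618) = 2.8910; ω₁ = Δθ/dt₁ = 5.7820
distance = √((-4.5−3.5)² + (2.5−-2)²) = 9.1788; v₂ = distance/dt₂ = 6.1192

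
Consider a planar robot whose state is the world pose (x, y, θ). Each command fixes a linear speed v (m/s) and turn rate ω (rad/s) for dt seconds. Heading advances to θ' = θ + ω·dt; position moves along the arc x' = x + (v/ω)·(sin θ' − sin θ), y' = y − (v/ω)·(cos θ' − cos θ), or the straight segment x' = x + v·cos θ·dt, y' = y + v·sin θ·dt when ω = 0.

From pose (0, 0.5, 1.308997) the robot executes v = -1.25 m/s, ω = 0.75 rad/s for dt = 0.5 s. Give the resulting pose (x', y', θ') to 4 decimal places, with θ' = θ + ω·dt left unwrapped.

(-0.0461, -0.1196, 1.6840)

θ' = 1.3090 + 0.75·0.5 = 1.6840
R = v/ω = -1.25/0.75 = -1.6667
x' = 0 + -1.6667·(sin 1.6840 − sin 1.3090) = -0.0461
y' = 0.5 − -1.6667·(cos 1.6840 − cos 1.3090) = -0.1196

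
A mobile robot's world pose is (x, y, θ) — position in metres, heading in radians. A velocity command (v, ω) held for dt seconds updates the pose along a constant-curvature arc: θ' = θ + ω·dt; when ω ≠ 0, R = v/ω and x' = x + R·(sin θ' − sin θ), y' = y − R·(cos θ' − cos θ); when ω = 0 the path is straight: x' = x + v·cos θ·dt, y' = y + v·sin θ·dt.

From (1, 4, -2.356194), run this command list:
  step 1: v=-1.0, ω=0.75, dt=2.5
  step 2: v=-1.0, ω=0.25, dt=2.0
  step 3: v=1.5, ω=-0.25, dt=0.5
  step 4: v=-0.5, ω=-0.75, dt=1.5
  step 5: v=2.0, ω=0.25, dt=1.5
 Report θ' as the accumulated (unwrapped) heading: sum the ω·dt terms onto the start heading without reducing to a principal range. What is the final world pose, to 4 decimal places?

(0.4389, 4.4087, -0.8562)

step 1: θ'=-0.4812 (R=-1.3333) → pose (0.6743, 6.1247, -0.4812)
step 2: θ'=0.0188 (R=-4.0000) → pose (-1.2523, 6.5783, 0.0188)
step 3: θ'=-0.1062 (R=-6.0000) → pose (-0.5035, 6.5455, -0.1062)
step 4: θ'=-1.2312 (R=0.6667) → pose (-1.0614, 6.9864, -1.2312)
step 5: θ'=-0.8562 (R=8.0000) → pose (0.4389, 4.4087, -0.8562)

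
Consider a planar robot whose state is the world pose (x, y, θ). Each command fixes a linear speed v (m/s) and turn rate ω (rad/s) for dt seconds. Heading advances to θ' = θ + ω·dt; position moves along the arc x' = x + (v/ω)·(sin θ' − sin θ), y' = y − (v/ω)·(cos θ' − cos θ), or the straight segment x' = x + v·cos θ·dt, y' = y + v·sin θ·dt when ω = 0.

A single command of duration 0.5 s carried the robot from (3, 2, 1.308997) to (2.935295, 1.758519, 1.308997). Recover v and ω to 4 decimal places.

Δθ = 1.308997 − 1.308997 = 0.000000
ω = Δθ/dt = 0.000000/0.5 = 0.0000
ω = 0 → v = (Δx·cos θ + Δy·sin θ)/dt = -0.5000

v = -0.5000, ω = 0.0000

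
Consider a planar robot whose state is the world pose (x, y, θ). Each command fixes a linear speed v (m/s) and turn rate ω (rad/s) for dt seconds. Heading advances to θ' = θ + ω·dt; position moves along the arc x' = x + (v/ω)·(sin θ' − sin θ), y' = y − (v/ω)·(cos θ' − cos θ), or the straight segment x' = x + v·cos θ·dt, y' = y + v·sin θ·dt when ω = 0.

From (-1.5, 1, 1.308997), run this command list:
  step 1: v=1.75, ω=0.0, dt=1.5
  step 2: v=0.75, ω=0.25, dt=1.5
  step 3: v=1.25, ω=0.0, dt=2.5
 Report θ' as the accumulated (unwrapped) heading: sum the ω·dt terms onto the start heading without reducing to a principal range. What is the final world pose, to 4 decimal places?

(-1.0906, 7.7559, 1.6840)

step 1: θ'=1.3090 (straight) → pose (-0.8206, 3.5356, 1.3090)
step 2: θ'=1.6840 (R=3.0000) → pose (-0.7376, 4.6509, 1.6840)
step 3: θ'=1.6840 (straight) → pose (-1.0906, 7.7559, 1.6840)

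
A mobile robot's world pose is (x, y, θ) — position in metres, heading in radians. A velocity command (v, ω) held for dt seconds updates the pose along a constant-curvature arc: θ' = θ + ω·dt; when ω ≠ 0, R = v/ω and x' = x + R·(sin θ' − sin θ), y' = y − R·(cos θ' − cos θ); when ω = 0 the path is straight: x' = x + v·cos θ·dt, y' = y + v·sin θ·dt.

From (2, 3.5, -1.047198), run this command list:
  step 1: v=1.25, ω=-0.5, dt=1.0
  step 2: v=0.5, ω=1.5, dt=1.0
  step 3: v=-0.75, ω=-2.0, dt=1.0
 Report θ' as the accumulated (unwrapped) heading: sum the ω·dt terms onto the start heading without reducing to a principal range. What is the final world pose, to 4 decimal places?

step 1: θ'=-1.5472 (R=-2.5000) → pose (2.3342, 2.3090, -1.5472)
step 2: θ'=-0.0472 (R=0.3333) → pose (2.6518, 1.9839, -0.0472)
step 3: θ'=-2.0472 (R=0.3750) → pose (2.3362, 2.5304, -2.0472)

(2.3362, 2.5304, -2.0472)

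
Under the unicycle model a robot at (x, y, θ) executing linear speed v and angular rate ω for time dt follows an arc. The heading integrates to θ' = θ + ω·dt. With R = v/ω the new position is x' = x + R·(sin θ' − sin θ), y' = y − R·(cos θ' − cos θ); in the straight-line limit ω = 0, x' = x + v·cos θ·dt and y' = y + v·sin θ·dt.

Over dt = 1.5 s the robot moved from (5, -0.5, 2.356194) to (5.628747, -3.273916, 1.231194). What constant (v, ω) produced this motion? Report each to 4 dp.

Δθ = 1.231194 − 2.356194 = -1.125000
ω = Δθ/dt = -1.125000/1.5 = -0.7500
R = −Δy/(cos θ' − cos θ) = 2.6667
v = R·ω = 2.6667·-0.7500 = -2.0000

v = -2.0000, ω = -0.7500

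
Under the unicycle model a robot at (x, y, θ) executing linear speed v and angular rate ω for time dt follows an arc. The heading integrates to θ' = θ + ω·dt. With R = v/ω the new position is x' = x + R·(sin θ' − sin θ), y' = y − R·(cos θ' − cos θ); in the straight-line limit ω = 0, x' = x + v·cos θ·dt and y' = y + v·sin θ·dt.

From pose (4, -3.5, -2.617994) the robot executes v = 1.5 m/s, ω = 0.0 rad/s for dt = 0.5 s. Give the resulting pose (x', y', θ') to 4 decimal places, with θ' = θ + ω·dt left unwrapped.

(3.3505, -3.8750, -2.6180)

θ' = -2.6180 + 0.0·0.5 = -2.6180
ω = 0 → straight: x' = 4 + 1.5·cos(-2.6180)·0.5 = 3.3505
y' = -3.5 + 1.5·sin(-2.6180)·0.5 = -3.8750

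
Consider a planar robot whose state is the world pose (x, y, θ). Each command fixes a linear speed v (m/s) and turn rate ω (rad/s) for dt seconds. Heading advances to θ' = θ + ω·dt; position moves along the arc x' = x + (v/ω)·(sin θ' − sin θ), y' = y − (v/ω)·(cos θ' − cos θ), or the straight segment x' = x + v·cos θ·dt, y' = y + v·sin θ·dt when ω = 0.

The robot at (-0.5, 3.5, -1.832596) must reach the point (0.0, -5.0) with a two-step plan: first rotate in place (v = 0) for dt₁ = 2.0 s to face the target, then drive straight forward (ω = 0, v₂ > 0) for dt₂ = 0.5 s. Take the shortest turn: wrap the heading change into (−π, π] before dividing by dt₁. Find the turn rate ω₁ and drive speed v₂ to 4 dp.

heading to target = atan2(-5−3.5, 0−-0.5) = -1.5120
Δθ = wrap(-1.5120 − -1.8326) = 0.3206; ω₁ = Δθ/dt₁ = 0.1603
distance = √((0−-0.5)² + (-5−3.5)²) = 8.5147; v₂ = distance/dt₂ = 17.0294

ω₁ = 0.1603, v₂ = 17.0294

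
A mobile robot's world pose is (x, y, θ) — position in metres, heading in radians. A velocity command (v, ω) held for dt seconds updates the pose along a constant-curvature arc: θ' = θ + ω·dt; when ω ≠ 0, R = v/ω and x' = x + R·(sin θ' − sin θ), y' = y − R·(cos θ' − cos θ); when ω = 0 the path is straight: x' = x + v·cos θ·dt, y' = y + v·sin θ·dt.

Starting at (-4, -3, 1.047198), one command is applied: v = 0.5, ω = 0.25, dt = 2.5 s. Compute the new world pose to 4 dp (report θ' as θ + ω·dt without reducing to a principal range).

θ' = 1.0472 + 0.25·2.5 = 1.6722
R = v/ω = 0.5/0.25 = 2.0000
x' = -4 + 2.0000·(sin 1.6722 − sin 1.0472) = -3.7423
y' = -3 − 2.0000·(cos 1.6722 − cos 1.0472) = -1.7975

(-3.7423, -1.7975, 1.6722)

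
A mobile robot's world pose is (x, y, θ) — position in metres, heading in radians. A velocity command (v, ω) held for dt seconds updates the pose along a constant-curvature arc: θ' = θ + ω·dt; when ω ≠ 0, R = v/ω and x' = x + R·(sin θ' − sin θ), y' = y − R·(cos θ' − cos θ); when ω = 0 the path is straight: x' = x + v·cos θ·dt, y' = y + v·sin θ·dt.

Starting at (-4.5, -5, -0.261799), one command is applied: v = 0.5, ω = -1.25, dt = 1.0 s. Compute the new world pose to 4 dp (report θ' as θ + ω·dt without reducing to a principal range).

θ' = -0.2618 + -1.25·1.0 = -1.5118
R = v/ω = 0.5/-1.25 = -0.4000
x' = -4.5 + -0.4000·(sin -1.5118 − sin -0.2618) = -4.2042
y' = -5 − -0.4000·(cos -1.5118 − cos -0.2618) = -5.3628

(-4.2042, -5.3628, -1.5118)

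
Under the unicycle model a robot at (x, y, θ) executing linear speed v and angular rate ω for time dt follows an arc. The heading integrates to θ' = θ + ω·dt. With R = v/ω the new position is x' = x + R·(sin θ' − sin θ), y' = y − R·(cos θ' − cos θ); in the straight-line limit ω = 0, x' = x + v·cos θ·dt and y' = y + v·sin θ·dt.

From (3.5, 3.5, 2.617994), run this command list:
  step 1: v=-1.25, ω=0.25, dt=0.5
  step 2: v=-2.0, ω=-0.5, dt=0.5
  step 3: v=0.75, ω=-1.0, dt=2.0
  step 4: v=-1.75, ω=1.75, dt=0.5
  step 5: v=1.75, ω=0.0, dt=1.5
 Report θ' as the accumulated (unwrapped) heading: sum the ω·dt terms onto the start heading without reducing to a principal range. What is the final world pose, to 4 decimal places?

(5.0437, 5.8735, 1.3680)

step 1: θ'=2.7430 (R=-5.0000) → pose (4.0594, 3.2221, 2.7430)
step 2: θ'=2.4930 (R=4.0000) → pose (4.9231, 2.7234, 2.4930)
step 3: θ'=0.4930 (R=-0.7500) → pose (5.0212, 3.9818, 0.4930)
step 4: θ'=1.3680 (R=-1.0000) → pose (4.5150, 3.3023, 1.3680)
step 5: θ'=1.3680 (straight) → pose (5.0437, 5.8735, 1.3680)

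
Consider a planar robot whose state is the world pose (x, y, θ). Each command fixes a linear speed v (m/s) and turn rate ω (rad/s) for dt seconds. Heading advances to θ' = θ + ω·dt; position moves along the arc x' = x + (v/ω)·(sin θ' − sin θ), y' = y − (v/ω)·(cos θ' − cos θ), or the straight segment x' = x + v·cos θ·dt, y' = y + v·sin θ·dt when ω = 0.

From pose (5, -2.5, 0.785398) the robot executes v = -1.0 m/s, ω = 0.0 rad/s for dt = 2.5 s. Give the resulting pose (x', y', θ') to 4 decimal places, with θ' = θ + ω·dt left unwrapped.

θ' = 0.7854 + 0.0·2.5 = 0.7854
ω = 0 → straight: x' = 5 + -1.0·cos(0.7854)·2.5 = 3.2322
y' = -2.5 + -1.0·sin(0.7854)·2.5 = -4.2678

(3.2322, -4.2678, 0.7854)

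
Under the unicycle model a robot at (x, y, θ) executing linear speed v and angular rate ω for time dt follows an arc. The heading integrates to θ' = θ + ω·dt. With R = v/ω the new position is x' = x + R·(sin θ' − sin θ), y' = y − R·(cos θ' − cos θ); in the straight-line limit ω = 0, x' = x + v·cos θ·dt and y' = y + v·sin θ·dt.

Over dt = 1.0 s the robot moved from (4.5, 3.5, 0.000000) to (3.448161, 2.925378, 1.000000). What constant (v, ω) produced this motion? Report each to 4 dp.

Δθ = 1.000000 − 0.000000 = 1.000000
ω = Δθ/dt = 1.000000/1.0 = 1.0000
R = Δx/(sin θ' − sin θ) = -1.2500
v = R·ω = -1.2500·1.0000 = -1.2500

v = -1.2500, ω = 1.0000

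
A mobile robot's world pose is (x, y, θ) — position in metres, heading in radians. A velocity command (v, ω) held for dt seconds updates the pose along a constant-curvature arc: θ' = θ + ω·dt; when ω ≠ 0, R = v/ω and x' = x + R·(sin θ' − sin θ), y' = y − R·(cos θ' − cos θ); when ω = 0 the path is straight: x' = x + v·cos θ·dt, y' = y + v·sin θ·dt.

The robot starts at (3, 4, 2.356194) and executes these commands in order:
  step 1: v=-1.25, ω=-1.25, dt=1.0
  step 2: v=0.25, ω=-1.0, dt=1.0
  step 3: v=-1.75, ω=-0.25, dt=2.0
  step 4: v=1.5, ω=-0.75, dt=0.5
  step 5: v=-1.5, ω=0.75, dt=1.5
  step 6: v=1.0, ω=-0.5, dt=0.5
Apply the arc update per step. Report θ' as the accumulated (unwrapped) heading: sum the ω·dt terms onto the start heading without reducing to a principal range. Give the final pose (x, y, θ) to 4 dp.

(-1.0234, 3.6196, 0.1062)

step 1: θ'=1.1062 (R=1.0000) → pose (3.1869, 2.8448, 1.1062)
step 2: θ'=0.1062 (R=-0.2500) → pose (3.3839, 2.9814, 0.1062)
step 3: θ'=-0.3938 (R=7.0000) → pose (-0.0440, 3.4778, -0.3938)
step 4: θ'=-0.7688 (R=-2.0000) → pose (0.5791, 3.0684, -0.7688)
step 5: θ'=0.3562 (R=-2.0000) → pose (-1.5088, 3.5053, 0.3562)
step 6: θ'=0.1062 (R=-2.0000) → pose (-1.0234, 3.6196, 0.1062)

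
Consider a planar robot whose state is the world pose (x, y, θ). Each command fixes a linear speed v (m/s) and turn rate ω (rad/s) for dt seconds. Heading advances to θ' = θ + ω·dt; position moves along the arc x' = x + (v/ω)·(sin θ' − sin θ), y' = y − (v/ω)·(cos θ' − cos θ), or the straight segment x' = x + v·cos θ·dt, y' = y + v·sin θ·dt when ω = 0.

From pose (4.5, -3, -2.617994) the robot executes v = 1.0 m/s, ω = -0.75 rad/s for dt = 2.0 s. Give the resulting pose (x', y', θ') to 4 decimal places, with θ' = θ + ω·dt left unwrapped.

(2.7287, -2.5920, -4.1180)

θ' = -2.6180 + -0.75·2.0 = -4.1180
R = v/ω = 1.0/-0.75 = -1.3333
x' = 4.5 + -1.3333·(sin -4.1180 − sin -2.6180) = 2.7287
y' = -3 − -1.3333·(cos -4.1180 − cos -2.6180) = -2.5920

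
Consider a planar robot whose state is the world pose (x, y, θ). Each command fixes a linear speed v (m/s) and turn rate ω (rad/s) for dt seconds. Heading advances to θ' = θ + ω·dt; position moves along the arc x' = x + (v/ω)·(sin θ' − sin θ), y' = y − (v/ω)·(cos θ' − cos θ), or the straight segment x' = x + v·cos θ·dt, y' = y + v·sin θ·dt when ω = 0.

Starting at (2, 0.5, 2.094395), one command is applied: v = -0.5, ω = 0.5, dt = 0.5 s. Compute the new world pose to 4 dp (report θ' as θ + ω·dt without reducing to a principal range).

(2.1506, 0.3013, 2.3444)

θ' = 2.0944 + 0.5·0.5 = 2.3444
R = v/ω = -0.5/0.5 = -1.0000
x' = 2 + -1.0000·(sin 2.3444 − sin 2.0944) = 2.1506
y' = 0.5 − -1.0000·(cos 2.3444 − cos 2.0944) = 0.3013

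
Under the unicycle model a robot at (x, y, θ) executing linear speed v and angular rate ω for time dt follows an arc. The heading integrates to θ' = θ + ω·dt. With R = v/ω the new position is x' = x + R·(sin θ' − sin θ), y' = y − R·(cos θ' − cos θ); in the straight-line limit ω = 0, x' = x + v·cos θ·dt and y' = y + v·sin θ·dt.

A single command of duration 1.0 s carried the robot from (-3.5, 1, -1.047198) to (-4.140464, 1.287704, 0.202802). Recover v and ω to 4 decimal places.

v = -0.7500, ω = 1.2500

Δθ = 0.202802 − -1.047198 = 1.250000
ω = Δθ/dt = 1.250000/1.0 = 1.2500
R = Δx/(sin θ' − sin θ) = -0.6000
v = R·ω = -0.6000·1.2500 = -0.7500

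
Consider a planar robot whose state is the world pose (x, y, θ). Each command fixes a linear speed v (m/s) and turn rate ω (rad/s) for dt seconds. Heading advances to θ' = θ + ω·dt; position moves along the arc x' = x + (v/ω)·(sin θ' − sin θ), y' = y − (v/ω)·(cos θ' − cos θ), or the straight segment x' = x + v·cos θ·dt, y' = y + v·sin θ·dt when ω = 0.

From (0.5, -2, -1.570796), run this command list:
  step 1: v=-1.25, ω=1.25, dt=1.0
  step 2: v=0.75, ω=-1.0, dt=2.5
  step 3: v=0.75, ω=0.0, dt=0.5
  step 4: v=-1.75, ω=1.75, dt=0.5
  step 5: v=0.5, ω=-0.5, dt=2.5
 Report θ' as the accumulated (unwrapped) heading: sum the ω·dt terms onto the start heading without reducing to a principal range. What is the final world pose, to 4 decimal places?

(-0.9100, -2.6423, -3.1958)

step 1: θ'=-0.3208 (R=-1.0000) → pose (-0.1847, -1.0510, -0.3208)
step 2: θ'=-2.8208 (R=-0.7500) → pose (-0.1847, -2.4745, -2.8208)
step 3: θ'=-2.8208 (straight) → pose (-0.5405, -2.5927, -2.8208)
step 4: θ'=-1.9458 (R=-1.0000) → pose (0.0746, -2.0100, -1.9458)
step 5: θ'=-3.1958 (R=-1.0000) → pose (-0.9100, -2.6423, -3.1958)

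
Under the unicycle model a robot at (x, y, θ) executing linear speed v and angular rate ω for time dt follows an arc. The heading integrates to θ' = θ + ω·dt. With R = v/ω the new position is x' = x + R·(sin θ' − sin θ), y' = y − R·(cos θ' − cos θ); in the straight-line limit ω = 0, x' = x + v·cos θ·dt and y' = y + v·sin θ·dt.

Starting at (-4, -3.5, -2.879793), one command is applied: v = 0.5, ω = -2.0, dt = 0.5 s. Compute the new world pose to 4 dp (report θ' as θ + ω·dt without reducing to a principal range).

(-4.2329, -3.4434, -3.8798)

θ' = -2.8798 + -2.0·0.5 = -3.8798
R = v/ω = 0.5/-2.0 = -0.2500
x' = -4 + -0.2500·(sin -3.8798 − sin -2.8798) = -4.2329
y' = -3.5 − -0.2500·(cos -3.8798 − cos -2.8798) = -3.4434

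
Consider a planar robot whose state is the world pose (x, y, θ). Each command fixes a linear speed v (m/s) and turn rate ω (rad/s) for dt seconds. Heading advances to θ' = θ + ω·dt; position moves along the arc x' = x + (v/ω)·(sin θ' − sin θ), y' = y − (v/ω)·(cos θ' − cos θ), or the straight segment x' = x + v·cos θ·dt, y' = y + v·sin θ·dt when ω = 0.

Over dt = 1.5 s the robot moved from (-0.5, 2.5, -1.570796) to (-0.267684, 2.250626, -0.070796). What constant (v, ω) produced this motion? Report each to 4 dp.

Δθ = -0.070796 − -1.570796 = 1.500000
ω = Δθ/dt = 1.500000/1.5 = 1.0000
R = −Δy/(cos θ' − cos θ) = 0.2500
v = R·ω = 0.2500·1.0000 = 0.2500

v = 0.2500, ω = 1.0000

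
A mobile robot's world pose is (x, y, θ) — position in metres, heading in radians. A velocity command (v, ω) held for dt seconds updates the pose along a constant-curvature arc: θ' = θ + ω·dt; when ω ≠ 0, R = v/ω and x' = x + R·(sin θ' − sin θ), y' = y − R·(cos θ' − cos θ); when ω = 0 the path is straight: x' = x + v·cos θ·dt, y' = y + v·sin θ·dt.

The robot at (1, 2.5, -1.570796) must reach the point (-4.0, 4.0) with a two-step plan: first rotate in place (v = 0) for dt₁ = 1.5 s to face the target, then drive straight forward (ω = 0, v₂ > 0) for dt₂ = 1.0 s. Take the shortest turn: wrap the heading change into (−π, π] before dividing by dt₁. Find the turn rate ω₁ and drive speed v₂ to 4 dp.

heading to target = atan2(4−2.5, -4−1) = 2.8501
Δθ = wrap(2.8501 − -1.5708) = -1.8623; ω₁ = Δθ/dt₁ = -1.2415
distance = √((-4−1)² + (4−2.5)²) = 5.2202; v₂ = distance/dt₂ = 5.2202

ω₁ = -1.2415, v₂ = 5.2202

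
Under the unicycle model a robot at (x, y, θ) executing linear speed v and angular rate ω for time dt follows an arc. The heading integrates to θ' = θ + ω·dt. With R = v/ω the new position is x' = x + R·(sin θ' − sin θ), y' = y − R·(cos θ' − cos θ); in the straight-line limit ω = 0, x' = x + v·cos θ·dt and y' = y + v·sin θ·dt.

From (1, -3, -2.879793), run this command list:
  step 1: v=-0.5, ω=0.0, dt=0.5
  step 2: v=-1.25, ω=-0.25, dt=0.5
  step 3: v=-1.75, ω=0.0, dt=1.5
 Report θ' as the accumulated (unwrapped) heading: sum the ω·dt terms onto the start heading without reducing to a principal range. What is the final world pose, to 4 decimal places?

(4.4542, -2.4537, -3.0048)

step 1: θ'=-2.8798 (straight) → pose (1.2415, -2.9353, -2.8798)
step 2: θ'=-3.0048 (R=5.0000) → pose (1.8537, -2.8116, -3.0048)
step 3: θ'=-3.0048 (straight) → pose (4.4542, -2.4537, -3.0048)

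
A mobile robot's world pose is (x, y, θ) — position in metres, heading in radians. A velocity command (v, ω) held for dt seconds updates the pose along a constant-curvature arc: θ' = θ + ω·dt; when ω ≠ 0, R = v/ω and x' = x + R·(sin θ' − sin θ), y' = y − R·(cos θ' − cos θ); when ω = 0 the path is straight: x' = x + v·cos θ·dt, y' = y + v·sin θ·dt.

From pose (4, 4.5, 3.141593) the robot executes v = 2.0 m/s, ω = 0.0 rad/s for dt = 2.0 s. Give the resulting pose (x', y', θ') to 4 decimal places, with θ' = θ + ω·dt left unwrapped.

θ' = 3.1416 + 0.0·2.0 = 3.1416
ω = 0 → straight: x' = 4 + 2.0·cos(3.1416)·2.0 = 0.0000
y' = 4.5 + 2.0·sin(3.1416)·2.0 = 4.5000

(0.0000, 4.5000, 3.1416)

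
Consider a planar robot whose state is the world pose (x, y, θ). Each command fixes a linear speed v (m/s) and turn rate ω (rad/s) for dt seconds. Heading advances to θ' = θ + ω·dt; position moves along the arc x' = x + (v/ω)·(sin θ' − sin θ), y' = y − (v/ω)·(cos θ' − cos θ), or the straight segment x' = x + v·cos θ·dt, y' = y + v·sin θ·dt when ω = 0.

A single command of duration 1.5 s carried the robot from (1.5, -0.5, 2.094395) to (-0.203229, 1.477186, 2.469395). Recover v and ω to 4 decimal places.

v = 1.7500, ω = 0.2500

Δθ = 2.469395 − 2.094395 = 0.375000
ω = Δθ/dt = 0.375000/1.5 = 0.2500
R = −Δy/(cos θ' − cos θ) = 7.0000
v = R·ω = 7.0000·0.2500 = 1.7500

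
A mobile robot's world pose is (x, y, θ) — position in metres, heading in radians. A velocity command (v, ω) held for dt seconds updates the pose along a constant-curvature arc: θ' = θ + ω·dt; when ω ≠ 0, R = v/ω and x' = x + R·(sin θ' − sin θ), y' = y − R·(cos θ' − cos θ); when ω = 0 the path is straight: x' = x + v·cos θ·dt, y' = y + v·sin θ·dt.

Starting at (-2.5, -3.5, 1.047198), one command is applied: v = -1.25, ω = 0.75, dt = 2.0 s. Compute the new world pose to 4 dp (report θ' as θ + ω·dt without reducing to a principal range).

θ' = 1.0472 + 0.75·2.0 = 2.5472
R = v/ω = -1.25/0.75 = -1.6667
x' = -2.5 + -1.6667·(sin 2.5472 − sin 1.0472) = -1.9900
y' = -3.5 − -1.6667·(cos 2.5472 − cos 1.0472) = -5.7141

(-1.9900, -5.7141, 2.5472)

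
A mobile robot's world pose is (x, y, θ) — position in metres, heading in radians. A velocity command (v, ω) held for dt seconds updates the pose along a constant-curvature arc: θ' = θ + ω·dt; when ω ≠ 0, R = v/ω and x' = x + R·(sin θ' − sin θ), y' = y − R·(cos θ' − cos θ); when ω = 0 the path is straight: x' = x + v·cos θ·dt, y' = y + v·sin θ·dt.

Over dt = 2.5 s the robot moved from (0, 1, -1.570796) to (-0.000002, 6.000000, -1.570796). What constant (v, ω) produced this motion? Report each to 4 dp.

v = -2.0000, ω = 0.0000

Δθ = -1.570796 − -1.570796 = 0.000000
ω = Δθ/dt = 0.000000/2.5 = 0.0000
ω = 0 → v = (Δx·cos θ + Δy·sin θ)/dt = -2.0000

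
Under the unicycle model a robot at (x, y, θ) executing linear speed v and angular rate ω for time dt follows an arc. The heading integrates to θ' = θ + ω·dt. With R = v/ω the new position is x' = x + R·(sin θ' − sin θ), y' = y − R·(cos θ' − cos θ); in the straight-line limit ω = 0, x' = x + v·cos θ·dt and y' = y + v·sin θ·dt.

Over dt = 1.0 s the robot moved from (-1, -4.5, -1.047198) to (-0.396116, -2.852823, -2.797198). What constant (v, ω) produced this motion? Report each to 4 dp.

Δθ = -2.797198 − -1.047198 = -1.750000
ω = Δθ/dt = -1.750000/1.0 = -1.7500
R = −Δy/(cos θ' − cos θ) = 1.1429
v = R·ω = 1.1429·-1.7500 = -2.0000

v = -2.0000, ω = -1.7500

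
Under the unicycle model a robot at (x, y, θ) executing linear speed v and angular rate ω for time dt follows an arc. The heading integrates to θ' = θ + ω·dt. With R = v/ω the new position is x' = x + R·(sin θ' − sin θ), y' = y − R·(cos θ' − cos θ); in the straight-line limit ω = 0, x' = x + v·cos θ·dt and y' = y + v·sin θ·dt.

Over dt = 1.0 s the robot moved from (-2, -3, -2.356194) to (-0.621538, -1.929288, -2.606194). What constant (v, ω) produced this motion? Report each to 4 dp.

v = -1.7500, ω = -0.2500

Δθ = -2.606194 − -2.356194 = -0.250000
ω = Δθ/dt = -0.250000/1.0 = -0.2500
R = Δx/(sin θ' − sin θ) = 7.0000
v = R·ω = 7.0000·-0.2500 = -1.7500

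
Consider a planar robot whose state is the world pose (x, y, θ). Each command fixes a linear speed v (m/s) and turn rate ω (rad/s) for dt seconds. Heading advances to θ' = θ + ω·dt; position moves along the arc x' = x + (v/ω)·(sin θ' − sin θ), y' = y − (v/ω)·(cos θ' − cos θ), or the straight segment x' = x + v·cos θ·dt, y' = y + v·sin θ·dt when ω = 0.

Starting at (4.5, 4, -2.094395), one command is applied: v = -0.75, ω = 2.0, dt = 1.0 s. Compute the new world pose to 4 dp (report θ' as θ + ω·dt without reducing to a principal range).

θ' = -2.0944 + 2.0·1.0 = -0.0944
R = v/ω = -0.75/2.0 = -0.3750
x' = 4.5 + -0.3750·(sin -0.0944 − sin -2.0944) = 4.2106
y' = 4 − -0.3750·(cos -0.0944 − cos -2.0944) = 4.5608

(4.2106, 4.5608, -0.0944)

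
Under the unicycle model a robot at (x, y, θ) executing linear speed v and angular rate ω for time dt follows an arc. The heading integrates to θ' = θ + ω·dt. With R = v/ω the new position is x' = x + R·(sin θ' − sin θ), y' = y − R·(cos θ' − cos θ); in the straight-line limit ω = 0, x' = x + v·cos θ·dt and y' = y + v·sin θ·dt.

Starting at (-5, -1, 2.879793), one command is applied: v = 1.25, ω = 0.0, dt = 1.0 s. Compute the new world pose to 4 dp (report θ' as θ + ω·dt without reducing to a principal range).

θ' = 2.8798 + 0.0·1.0 = 2.8798
ω = 0 → straight: x' = -5 + 1.25·cos(2.8798)·1.0 = -6.2074
y' = -1 + 1.25·sin(2.8798)·1.0 = -0.6765

(-6.2074, -0.6765, 2.8798)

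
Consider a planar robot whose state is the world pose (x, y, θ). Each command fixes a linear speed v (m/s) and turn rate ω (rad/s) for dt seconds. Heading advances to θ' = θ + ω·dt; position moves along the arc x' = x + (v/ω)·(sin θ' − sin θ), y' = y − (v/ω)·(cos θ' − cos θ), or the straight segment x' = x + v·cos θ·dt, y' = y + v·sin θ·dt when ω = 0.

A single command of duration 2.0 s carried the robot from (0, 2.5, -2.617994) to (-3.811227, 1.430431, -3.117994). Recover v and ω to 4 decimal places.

v = 2.0000, ω = -0.2500

Δθ = -3.117994 − -2.617994 = -0.500000
ω = Δθ/dt = -0.500000/2.0 = -0.2500
R = Δx/(sin θ' − sin θ) = -8.0000
v = R·ω = -8.0000·-0.2500 = 2.0000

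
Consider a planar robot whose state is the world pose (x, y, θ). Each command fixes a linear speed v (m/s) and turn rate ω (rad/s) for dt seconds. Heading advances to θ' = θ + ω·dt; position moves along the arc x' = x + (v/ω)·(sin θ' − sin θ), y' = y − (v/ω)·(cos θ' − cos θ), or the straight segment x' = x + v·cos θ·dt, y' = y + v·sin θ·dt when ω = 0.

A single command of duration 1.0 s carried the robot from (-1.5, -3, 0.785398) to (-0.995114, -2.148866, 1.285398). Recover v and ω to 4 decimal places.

v = 1.0000, ω = 0.5000

Δθ = 1.285398 − 0.785398 = 0.500000
ω = Δθ/dt = 0.500000/1.0 = 0.5000
R = −Δy/(cos θ' − cos θ) = 2.0000
v = R·ω = 2.0000·0.5000 = 1.0000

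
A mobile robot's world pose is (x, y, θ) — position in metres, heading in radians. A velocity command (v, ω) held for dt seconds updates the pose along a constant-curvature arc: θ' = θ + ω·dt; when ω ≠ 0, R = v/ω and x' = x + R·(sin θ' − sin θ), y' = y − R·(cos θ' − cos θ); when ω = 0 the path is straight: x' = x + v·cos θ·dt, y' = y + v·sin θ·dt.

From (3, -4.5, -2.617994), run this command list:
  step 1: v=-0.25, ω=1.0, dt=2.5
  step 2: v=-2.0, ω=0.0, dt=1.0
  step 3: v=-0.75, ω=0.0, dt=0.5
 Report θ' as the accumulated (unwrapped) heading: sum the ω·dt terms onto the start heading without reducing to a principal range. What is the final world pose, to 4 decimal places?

(0.5459, -3.7556, -0.1180)

step 1: θ'=-0.1180 (R=-0.2500) → pose (2.9044, -4.0352, -0.1180)
step 2: θ'=-0.1180 (straight) → pose (0.9183, -3.7998, -0.1180)
step 3: θ'=-0.1180 (straight) → pose (0.5459, -3.7556, -0.1180)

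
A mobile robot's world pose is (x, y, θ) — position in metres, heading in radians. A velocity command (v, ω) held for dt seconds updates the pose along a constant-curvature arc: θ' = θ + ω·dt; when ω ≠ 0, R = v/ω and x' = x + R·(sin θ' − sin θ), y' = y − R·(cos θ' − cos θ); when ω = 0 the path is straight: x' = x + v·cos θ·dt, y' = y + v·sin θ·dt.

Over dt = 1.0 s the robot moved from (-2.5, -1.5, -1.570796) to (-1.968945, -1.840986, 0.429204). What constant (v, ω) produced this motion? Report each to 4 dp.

v = 0.7500, ω = 2.0000

Δθ = 0.429204 − -1.570796 = 2.000000
ω = Δθ/dt = 2.000000/1.0 = 2.0000
R = Δx/(sin θ' − sin θ) = 0.3750
v = R·ω = 0.3750·2.0000 = 0.7500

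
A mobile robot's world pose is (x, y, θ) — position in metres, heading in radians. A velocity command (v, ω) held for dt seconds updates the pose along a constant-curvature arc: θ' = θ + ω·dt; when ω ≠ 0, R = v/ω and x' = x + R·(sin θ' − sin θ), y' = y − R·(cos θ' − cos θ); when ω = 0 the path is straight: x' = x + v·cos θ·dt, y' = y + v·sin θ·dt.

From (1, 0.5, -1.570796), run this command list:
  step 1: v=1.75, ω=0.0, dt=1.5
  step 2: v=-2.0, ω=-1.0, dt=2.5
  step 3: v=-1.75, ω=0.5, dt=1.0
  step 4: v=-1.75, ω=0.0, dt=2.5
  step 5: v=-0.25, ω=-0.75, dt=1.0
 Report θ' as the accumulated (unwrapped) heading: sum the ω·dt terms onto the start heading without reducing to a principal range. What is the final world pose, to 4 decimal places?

(10.0973, -4.0125, -4.3208)

step 1: θ'=-1.5708 (straight) → pose (1.0000, -2.1250, -1.5708)
step 2: θ'=-4.0708 (R=2.0000) → pose (4.6023, -0.9281, -4.0708)
step 3: θ'=-3.5708 (R=-3.5000) → pose (5.9498, -2.0159, -3.5708)
step 4: θ'=-3.5708 (straight) → pose (9.9280, -3.8366, -3.5708)
step 5: θ'=-4.3208 (R=0.3333) → pose (10.0973, -4.0125, -4.3208)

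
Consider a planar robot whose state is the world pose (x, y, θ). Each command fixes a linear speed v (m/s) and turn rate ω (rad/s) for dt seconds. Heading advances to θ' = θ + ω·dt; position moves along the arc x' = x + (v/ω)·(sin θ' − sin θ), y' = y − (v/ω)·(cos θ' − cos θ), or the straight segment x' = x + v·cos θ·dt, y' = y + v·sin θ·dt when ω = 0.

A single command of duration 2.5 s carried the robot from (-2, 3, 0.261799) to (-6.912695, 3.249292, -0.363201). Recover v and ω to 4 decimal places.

v = -2.0000, ω = -0.2500

Δθ = -0.363201 − 0.261799 = -0.625000
ω = Δθ/dt = -0.625000/2.5 = -0.2500
R = Δx/(sin θ' − sin θ) = 8.0000
v = R·ω = 8.0000·-0.2500 = -2.0000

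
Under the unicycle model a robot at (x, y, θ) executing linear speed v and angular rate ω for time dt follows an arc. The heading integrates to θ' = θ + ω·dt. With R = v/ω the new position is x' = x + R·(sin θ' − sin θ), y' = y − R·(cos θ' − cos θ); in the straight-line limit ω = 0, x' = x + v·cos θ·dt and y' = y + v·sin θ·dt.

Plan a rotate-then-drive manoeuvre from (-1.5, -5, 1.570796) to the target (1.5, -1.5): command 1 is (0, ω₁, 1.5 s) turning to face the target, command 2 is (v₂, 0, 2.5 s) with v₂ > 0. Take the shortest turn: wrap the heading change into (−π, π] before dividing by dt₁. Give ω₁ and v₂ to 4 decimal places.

heading to target = atan2(-1.5−-5, 1.5−-1.5) = 0.8622
Δθ = wrap(0.8622 − 1.5708) = -0.7086; ω₁ = Δθ/dt₁ = -0.4724
distance = √((1.5−-1.5)² + (-1.5−-5)²) = 4.6098; v₂ = distance/dt₂ = 1.8439

ω₁ = -0.4724, v₂ = 1.8439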